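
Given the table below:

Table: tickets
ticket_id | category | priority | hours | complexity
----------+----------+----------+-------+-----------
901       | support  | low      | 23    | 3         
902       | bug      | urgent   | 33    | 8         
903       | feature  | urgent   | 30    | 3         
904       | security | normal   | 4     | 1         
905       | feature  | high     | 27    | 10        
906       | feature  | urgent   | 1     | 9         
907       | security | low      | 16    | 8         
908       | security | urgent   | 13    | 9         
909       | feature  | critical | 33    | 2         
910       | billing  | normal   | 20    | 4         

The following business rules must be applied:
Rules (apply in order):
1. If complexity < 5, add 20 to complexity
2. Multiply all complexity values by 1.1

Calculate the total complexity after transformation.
172.7

Step 1: Apply Rule 1 - Add 20 to records with complexity < 5
  - 5 records affected: 13 + (5 × 20) = 113
  - Unaffected records: 44
  - Sum after Rule 1: 157
Step 2: Apply Rule 2 - Multiply all by 1.1
  - 157 × 1.1 = 172.7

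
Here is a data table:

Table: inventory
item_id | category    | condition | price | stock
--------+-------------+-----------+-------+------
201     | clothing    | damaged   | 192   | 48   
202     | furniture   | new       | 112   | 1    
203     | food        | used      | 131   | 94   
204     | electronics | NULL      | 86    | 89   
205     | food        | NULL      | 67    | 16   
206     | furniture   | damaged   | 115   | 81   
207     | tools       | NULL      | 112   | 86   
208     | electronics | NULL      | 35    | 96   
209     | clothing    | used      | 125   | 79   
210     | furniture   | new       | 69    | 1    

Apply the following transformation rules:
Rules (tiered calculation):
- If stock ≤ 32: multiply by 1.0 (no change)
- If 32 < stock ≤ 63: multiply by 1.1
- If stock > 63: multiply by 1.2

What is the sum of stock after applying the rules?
700.8

Step 1: Tier 1 (stock ≤ 32): 3 records, sum = 18 × 1.0 = 18.0
Step 2: Tier 2 (32 < stock ≤ 63): 1 records, sum = 48 × 1.1 = 52.8
Step 3: Tier 3 (stock > 63): 6 records, sum = 525 × 1.2 = 630.0
Step 4: Final sum = 18.0 + 52.8 + 630.0 = 700.8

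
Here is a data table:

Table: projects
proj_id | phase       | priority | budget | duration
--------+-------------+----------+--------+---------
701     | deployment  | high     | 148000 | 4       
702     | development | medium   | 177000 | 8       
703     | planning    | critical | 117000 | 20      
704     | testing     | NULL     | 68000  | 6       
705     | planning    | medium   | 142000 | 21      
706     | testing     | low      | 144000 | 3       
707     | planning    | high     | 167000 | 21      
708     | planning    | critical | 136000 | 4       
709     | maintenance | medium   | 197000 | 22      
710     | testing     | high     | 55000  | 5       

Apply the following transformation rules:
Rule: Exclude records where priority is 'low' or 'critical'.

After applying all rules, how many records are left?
7

Step 1: Count records to exclude
  - 1 (low) + 2 (critical) = 3 records
Step 2: Total records: 10
Step 3: Remaining = 10 - 3 = 7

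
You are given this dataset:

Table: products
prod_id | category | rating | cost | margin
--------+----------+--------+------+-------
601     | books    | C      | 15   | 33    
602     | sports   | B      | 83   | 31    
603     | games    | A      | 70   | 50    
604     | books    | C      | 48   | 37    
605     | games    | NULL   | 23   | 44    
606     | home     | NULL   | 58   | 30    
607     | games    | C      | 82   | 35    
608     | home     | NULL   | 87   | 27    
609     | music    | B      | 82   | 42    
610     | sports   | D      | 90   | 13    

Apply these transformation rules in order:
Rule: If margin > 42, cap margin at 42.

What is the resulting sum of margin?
332

Step 1: 2 records have margin > 42
Step 2: These records originally summed to 94
Step 3: After capping: 2 × 42 = 84
Step 4: Unaffected records sum: 248
Step 5: Final sum = 84 + 248 = 332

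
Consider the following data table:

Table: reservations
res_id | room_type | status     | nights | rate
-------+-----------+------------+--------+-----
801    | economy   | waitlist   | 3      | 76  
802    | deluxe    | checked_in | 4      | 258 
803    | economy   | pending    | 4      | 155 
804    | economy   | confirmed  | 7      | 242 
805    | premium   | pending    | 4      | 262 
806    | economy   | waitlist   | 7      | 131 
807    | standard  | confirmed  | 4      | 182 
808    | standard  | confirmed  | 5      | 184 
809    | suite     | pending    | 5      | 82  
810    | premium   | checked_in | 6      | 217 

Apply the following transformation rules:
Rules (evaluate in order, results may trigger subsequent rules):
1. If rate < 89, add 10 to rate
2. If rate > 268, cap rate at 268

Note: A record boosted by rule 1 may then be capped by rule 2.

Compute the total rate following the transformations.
1809

Step 1: Apply rule 1 to records with rate < 89
  - 2 records get bonus of 10
  - Of these, 0 records then exceed 268 and get capped
Step 2: Apply rule 2 to records with rate > 268
  - 0 records (original) are capped
Step 3: Calculate final sum = 1809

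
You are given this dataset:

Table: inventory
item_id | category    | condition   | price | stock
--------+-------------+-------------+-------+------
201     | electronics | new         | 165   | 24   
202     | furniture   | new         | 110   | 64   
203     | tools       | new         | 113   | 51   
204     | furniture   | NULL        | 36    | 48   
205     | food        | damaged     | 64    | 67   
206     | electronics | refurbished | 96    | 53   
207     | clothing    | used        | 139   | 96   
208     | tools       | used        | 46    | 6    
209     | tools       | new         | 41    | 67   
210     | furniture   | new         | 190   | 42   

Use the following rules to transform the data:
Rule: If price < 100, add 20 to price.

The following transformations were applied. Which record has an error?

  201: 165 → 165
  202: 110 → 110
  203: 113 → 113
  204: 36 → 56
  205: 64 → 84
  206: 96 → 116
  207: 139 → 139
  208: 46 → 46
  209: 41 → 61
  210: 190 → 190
Record 208 has an error. The correct transformed value should be 66, not 46.

Step 1: Check each record against the rule
Step 2: Record 208 has price = 46
Step 3: Since 46 < 100, the bonus should have been applied
Step 4: Correct value = 66, but claimed value = 46
Conclusion: Record 208 has the error.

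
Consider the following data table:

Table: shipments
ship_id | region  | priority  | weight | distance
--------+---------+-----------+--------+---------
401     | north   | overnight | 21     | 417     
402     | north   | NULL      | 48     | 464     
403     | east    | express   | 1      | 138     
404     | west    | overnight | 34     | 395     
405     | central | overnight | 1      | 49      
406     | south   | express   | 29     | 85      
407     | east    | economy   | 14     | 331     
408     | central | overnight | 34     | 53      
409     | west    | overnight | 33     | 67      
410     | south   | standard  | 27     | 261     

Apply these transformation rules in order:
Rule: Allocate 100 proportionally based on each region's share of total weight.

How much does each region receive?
central: 14.46, east: 6.2, north: 28.51, south: 23.14, west: 27.69

Step 1: Calculate total weight = 242
Step 2: Calculate each region's proportion:
  central: 35/242 = 14.46% → 14.46
  east: 15/242 = 6.20% → 6.2
  north: 69/242 = 28.51% → 28.51
  south: 56/242 = 23.14% → 23.14
  west: 67/242 = 27.69% → 27.69
Step 3: Verify: sum of allocations ≈ 100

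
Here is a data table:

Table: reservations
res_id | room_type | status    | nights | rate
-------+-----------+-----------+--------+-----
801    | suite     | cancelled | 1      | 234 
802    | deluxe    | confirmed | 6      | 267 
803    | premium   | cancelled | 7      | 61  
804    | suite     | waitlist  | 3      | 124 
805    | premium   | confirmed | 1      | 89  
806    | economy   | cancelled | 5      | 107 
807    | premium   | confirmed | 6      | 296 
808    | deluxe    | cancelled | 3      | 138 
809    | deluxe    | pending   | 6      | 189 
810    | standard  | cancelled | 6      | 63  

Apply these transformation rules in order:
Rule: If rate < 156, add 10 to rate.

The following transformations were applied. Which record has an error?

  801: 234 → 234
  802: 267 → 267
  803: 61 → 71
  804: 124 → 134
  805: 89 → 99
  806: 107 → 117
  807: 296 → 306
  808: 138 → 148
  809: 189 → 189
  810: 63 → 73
Record 807 has an error. The correct transformed value should be 296, not 306.

Step 1: Check each record against the rule
Step 2: Record 807 has rate = 296
Step 3: Since 296 >= 156, the bonus should not have been applied
Step 4: Correct value = 296, but claimed value = 306
Conclusion: Record 807 has the error.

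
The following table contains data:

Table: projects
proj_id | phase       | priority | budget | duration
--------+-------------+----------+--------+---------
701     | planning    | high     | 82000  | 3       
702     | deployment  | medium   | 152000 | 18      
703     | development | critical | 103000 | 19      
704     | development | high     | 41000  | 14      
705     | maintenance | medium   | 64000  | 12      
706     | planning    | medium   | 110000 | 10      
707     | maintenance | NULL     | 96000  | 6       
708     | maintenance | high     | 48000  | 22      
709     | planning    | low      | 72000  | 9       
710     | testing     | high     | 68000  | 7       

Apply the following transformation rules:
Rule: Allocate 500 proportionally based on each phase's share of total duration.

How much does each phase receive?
deployment: 75.0, development: 137.5, maintenance: 166.67, planning: 91.67, testing: 29.17

Step 1: Calculate total duration = 120
Step 2: Calculate each phase's proportion:
  deployment: 18/120 = 15.00% → 75.0
  development: 33/120 = 27.50% → 137.5
  maintenance: 40/120 = 33.33% → 166.67
  planning: 22/120 = 18.33% → 91.67
  testing: 7/120 = 5.83% → 29.17
Step 3: Verify: sum of allocations ≈ 500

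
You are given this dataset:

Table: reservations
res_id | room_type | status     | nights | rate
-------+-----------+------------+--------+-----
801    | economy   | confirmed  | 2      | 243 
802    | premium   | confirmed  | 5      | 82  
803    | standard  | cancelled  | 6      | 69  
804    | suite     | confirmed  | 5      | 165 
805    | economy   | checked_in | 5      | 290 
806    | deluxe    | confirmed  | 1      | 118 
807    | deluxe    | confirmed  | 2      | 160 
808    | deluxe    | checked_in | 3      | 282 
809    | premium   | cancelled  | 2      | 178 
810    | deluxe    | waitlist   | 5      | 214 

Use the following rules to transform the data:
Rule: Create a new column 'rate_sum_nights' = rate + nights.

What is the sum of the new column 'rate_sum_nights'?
1837

Step 1: For each record, compute rate + nights
Example calculations:
  243 + 2 = 245
  82 + 5 = 87
  69 + 6 = 75
  ...
Step 2: Sum all derived values
Step 3: Total = 1837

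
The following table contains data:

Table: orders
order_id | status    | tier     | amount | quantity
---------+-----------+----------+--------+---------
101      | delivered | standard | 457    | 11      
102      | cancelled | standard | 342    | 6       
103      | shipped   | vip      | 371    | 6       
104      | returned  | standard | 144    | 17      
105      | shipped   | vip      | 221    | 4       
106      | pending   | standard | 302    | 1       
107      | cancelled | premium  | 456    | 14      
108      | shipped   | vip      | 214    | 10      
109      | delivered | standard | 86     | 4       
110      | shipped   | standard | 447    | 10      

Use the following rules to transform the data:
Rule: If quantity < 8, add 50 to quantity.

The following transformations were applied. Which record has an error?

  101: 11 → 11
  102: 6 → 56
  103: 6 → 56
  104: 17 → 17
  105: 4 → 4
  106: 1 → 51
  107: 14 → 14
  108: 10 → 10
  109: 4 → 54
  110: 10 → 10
Record 105 has an error. The correct transformed value should be 54, not 4.

Step 1: Check each record against the rule
Step 2: Record 105 has quantity = 4
Step 3: Since 4 < 8, the bonus should have been applied
Step 4: Correct value = 54, but claimed value = 4
Conclusion: Record 105 has the error.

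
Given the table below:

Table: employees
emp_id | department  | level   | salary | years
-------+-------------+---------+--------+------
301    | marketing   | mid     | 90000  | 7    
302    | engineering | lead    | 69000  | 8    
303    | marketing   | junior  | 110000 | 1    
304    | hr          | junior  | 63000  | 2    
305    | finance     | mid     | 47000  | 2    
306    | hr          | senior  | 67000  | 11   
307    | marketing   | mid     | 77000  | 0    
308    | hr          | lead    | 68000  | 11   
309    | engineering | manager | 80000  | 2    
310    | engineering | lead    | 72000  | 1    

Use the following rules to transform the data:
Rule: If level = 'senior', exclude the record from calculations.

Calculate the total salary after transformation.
676000

Step 1: Identify records where level = 'senior'
Step 2: The excluded records sum to 67000
Step 3: Original total salary = 743000
Step 4: Remaining total = 743000 - 67000 = 676000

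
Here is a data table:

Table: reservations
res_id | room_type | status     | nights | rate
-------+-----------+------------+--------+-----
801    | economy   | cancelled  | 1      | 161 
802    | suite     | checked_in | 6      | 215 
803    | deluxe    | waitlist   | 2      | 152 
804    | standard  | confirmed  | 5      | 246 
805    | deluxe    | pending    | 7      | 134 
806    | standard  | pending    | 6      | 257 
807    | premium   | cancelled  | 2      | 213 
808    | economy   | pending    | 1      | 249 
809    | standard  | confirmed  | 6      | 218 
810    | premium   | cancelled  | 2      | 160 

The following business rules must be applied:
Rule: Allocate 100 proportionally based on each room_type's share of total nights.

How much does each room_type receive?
deluxe: 23.68, economy: 5.26, premium: 10.53, standard: 44.74, suite: 15.79

Step 1: Calculate total nights = 38
Step 2: Calculate each room_type's proportion:
  deluxe: 9/38 = 23.68% → 23.68
  economy: 2/38 = 5.26% → 5.26
  premium: 4/38 = 10.53% → 10.53
  standard: 17/38 = 44.74% → 44.74
  suite: 6/38 = 15.79% → 15.79
Step 3: Verify: sum of allocations ≈ 100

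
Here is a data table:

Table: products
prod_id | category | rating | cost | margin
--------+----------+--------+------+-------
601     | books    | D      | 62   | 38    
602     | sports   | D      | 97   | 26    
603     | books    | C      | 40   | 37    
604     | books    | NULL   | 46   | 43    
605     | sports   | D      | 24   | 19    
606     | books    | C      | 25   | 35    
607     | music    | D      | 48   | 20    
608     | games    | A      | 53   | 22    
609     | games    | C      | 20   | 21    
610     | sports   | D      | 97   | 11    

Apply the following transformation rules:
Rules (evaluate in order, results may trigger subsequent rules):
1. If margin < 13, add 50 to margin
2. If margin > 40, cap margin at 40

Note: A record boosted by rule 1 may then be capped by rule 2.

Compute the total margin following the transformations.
298

Step 1: Apply rule 1 to records with margin < 13
  - 1 records get bonus of 50
  - Of these, 1 records then exceed 40 and get capped
Step 2: Apply rule 2 to records with margin > 40
  - 1 records (original) are capped
Step 3: Calculate final sum = 298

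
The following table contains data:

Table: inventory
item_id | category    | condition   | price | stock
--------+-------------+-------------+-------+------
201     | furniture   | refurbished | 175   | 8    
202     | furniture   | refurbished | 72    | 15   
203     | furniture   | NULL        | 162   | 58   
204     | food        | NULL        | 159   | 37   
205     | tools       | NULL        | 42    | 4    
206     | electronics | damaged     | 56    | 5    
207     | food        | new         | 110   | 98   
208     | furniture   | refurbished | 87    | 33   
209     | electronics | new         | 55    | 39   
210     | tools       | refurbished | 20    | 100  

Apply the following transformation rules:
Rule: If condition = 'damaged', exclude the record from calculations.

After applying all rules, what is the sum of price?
882

Step 1: Identify records where condition = 'damaged'
Step 2: The excluded records sum to 56
Step 3: Original total price = 938
Step 4: Remaining total = 938 - 56 = 882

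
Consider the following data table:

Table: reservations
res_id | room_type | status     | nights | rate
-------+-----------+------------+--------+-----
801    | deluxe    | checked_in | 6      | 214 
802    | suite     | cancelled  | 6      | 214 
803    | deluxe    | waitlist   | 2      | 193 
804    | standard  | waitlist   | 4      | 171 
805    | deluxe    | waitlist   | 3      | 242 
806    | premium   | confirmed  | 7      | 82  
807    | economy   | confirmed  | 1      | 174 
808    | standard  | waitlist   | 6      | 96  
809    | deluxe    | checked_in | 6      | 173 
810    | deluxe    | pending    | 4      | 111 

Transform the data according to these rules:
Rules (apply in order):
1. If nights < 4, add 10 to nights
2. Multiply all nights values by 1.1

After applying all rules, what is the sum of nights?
82.5

Step 1: Apply Rule 1 - Add 10 to records with nights < 4
  - 3 records affected: 6 + (3 × 10) = 36
  - Unaffected records: 39
  - Sum after Rule 1: 75
Step 2: Apply Rule 2 - Multiply all by 1.1
  - 75 × 1.1 = 82.5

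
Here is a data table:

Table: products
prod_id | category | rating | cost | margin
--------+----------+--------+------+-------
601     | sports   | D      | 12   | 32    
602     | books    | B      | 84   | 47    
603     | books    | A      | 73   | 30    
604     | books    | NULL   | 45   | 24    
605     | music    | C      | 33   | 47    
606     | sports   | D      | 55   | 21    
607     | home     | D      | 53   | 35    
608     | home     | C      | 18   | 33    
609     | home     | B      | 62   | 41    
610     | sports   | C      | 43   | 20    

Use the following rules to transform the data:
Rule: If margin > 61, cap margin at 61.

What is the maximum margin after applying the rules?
47

Step 1: Original maximum margin = 47
Step 2: Check cap of 61 against maximum
Step 3: No records exceed the cap (max 47 <= cap 61), so no capping applies
Step 4: Maximum after transformation = 47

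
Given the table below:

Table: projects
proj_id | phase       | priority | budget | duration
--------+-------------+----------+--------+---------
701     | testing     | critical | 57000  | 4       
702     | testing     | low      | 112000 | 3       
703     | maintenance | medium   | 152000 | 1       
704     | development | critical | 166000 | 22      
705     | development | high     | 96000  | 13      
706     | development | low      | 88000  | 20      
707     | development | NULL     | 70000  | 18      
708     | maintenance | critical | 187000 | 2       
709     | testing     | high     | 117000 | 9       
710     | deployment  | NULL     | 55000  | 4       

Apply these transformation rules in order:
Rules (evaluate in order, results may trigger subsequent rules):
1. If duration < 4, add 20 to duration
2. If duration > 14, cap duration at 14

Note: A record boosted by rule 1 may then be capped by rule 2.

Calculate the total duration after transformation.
114

Step 1: Apply rule 1 to records with duration < 4
  - 3 records get bonus of 20
  - Of these, 3 records then exceed 14 and get capped
Step 2: Apply rule 2 to records with duration > 14
  - 3 records (original) are capped
Step 3: Calculate final sum = 114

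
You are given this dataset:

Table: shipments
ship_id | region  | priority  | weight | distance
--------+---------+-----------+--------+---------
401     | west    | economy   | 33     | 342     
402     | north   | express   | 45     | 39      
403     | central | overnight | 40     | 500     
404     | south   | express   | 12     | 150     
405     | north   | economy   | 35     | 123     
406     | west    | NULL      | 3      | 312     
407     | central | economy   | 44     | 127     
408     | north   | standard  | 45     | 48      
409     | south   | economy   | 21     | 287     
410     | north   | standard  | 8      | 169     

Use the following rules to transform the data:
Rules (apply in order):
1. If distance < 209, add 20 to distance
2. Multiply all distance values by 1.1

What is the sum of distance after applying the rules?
2438.7

Step 1: Apply Rule 1 - Add 20 to records with distance < 209
  - 6 records affected: 656 + (6 × 20) = 776
  - Unaffected records: 1441
  - Sum after Rule 1: 2217
Step 2: Apply Rule 2 - Multiply all by 1.1
  - 2217 × 1.1 = 2438.7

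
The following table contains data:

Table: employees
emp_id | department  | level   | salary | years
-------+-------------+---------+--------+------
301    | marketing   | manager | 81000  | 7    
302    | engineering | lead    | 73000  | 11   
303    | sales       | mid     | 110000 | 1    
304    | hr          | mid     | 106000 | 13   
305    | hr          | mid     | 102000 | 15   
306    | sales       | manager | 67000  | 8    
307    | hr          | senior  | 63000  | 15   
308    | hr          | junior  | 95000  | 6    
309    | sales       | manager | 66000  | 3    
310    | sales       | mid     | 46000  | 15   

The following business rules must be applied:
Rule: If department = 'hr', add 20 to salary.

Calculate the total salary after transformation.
809080

Step 1: Count records where department = 'hr': 4
Step 2: Total bonus added: 4 × 20 = 80
Step 3: Original sum of salary: 809000
Step 4: Final sum = 809000 + 80 = 809080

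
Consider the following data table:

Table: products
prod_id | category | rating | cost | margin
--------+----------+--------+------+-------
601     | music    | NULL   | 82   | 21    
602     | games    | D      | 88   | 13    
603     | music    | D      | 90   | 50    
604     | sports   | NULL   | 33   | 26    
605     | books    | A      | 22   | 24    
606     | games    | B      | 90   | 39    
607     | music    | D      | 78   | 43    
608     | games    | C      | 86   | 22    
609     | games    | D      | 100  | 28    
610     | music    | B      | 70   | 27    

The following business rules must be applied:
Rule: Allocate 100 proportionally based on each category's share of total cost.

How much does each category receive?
books: 2.98, games: 49.26, music: 43.3, sports: 4.47

Step 1: Calculate total cost = 739
Step 2: Calculate each category's proportion:
  books: 22/739 = 2.98% → 2.98
  games: 364/739 = 49.26% → 49.26
  music: 320/739 = 43.30% → 43.3
  sports: 33/739 = 4.47% → 4.47
Step 3: Verify: sum of allocations ≈ 100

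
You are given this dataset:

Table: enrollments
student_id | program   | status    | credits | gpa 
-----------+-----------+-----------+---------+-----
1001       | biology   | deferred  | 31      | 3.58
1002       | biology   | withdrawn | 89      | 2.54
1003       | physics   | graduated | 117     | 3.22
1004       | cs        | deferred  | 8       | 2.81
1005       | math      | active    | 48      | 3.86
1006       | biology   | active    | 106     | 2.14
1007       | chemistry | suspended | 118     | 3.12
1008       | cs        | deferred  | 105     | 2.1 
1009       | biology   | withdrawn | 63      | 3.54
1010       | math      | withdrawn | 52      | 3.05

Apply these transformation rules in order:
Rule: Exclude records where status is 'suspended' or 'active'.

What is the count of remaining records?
7

Step 1: Count records to exclude
  - 1 (suspended) + 2 (active) = 3 records
Step 2: Total records: 10
Step 3: Remaining = 10 - 3 = 7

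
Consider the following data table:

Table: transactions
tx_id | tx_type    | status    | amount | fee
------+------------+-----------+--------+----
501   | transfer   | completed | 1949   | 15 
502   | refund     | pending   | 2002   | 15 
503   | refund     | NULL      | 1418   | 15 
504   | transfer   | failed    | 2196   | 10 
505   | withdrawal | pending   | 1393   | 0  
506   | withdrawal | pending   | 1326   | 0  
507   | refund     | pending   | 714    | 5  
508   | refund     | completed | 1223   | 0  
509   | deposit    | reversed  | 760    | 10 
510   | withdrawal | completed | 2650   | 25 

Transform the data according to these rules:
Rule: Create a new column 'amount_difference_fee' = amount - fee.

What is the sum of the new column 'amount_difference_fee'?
15536

Step 1: For each record, compute amount - fee
Example calculations:
  1949 - 15 = 1934
  2002 - 15 = 1987
  1418 - 15 = 1403
  ...
Step 2: Sum all derived values
Step 3: Total = 15536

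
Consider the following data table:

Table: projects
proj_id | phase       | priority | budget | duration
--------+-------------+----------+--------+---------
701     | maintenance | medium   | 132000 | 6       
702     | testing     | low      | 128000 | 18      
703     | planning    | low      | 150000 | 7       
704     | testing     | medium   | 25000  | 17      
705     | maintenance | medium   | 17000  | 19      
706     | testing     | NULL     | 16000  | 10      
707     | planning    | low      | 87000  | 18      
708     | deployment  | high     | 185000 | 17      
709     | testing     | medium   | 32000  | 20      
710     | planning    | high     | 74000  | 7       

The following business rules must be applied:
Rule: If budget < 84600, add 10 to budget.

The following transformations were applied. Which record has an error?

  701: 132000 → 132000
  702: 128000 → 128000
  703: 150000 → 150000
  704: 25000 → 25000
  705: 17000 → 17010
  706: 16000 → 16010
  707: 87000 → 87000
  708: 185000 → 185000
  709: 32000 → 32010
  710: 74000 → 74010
Record 704 has an error. The correct transformed value should be 25010, not 25000.

Step 1: Check each record against the rule
Step 2: Record 704 has budget = 25000
Step 3: Since 25000 < 84600, the bonus should have been applied
Step 4: Correct value = 25010, but claimed value = 25000
Conclusion: Record 704 has the error.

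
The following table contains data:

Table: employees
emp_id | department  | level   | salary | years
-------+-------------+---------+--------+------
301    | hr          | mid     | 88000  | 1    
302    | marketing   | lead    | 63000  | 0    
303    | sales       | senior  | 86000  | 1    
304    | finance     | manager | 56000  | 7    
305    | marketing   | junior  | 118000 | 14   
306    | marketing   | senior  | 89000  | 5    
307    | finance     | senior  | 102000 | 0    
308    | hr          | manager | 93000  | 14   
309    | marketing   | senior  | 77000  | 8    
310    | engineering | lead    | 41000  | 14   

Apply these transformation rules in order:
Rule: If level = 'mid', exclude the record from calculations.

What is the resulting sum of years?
63

Step 1: Identify records where level = 'mid'
Step 2: The excluded records sum to 1
Step 3: Original total years = 64
Step 4: Remaining total = 64 - 1 = 63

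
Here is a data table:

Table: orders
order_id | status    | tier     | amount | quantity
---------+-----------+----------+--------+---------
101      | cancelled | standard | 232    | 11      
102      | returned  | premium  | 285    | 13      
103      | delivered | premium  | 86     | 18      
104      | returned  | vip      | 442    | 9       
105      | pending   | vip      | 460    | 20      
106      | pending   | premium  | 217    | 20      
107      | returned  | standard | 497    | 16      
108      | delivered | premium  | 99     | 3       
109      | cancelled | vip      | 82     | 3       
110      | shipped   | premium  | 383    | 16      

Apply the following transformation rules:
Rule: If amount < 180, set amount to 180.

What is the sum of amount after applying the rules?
3056

Step 1: 3 records have amount < 180
Step 2: These records originally summed to 267
Step 3: After setting to minimum: 3 × 180 = 540
Step 4: Unaffected records sum: 2516
Step 5: Final sum = 540 + 2516 = 3056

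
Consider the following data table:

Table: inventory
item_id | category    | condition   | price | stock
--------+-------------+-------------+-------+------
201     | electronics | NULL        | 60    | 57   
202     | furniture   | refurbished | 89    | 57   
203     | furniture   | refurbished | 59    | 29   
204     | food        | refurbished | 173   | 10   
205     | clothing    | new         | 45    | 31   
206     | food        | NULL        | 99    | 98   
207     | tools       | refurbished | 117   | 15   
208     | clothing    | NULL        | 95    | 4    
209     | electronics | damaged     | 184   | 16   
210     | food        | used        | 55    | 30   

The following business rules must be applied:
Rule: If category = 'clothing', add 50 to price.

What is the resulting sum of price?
1076

Step 1: Count records where category = 'clothing': 2
Step 2: Total bonus added: 2 × 50 = 100
Step 3: Original sum of price: 976
Step 4: Final sum = 976 + 100 = 1076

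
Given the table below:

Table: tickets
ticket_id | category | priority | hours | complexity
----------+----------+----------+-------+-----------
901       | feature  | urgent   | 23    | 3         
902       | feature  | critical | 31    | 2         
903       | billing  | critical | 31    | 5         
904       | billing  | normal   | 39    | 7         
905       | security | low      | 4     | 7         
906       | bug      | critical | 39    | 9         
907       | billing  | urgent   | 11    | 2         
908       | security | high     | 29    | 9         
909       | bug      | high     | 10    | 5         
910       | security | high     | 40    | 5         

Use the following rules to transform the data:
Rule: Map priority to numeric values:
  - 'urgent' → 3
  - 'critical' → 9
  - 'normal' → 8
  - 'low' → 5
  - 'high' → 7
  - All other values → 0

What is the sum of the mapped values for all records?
67

Step 1: Apply mapping to each record
Step 2: Count by status:
  'urgent': 2 records × 3 = 6
  'critical': 3 records × 9 = 27
  'normal': 1 records × 8 = 8
  'low': 1 records × 5 = 5
  'high': 3 records × 7 = 21
Step 3: Sum all mapped values = 67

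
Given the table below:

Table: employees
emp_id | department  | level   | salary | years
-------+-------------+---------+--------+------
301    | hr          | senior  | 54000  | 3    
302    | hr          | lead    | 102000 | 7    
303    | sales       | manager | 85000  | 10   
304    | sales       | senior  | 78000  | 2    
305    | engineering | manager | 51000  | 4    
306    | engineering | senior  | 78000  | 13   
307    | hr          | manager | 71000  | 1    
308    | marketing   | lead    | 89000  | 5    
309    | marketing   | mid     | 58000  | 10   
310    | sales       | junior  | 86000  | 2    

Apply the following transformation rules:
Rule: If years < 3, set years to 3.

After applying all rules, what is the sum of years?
61

Step 1: 3 records have years < 3
Step 2: These records originally summed to 5
Step 3: After setting to minimum: 3 × 3 = 9
Step 4: Unaffected records sum: 52
Step 5: Final sum = 9 + 52 = 61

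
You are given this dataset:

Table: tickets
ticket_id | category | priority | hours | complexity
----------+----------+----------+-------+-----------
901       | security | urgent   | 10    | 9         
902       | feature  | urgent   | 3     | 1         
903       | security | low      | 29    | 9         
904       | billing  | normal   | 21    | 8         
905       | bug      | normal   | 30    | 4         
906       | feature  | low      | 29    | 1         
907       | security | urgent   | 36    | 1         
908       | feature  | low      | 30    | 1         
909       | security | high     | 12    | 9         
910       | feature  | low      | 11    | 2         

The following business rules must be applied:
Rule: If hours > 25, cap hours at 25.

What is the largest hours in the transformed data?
25

Step 1: Original maximum hours = 36
Step 2: Apply cap at 25
Step 3: 5 records had hours > 25 and were capped
Step 4: Maximum after transformation = 25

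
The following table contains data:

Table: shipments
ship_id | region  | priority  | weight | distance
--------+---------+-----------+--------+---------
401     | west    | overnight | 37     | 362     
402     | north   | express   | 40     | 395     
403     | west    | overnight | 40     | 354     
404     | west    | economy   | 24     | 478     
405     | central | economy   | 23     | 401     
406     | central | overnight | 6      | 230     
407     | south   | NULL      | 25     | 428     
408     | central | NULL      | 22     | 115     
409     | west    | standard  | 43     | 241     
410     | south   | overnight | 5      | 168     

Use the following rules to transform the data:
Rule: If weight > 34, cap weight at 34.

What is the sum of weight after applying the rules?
241

Step 1: 4 records have weight > 34
Step 2: These records originally summed to 160
Step 3: After capping: 4 × 34 = 136
Step 4: Unaffected records sum: 105
Step 5: Final sum = 136 + 105 = 241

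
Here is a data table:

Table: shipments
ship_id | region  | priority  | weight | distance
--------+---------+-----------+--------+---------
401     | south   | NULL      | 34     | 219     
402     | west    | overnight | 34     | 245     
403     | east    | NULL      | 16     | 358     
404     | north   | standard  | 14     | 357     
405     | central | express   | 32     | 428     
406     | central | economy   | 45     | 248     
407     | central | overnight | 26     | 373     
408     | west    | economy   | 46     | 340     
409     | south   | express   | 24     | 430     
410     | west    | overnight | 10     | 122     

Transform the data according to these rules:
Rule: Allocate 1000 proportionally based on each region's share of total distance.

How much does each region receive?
central: 336.22, east: 114.74, north: 114.42, south: 208.01, west: 226.6

Step 1: Calculate total distance = 3120
Step 2: Calculate each region's proportion:
  central: 1049/3120 = 33.62% → 336.22
  east: 358/3120 = 11.47% → 114.74
  north: 357/3120 = 11.44% → 114.42
  south: 649/3120 = 20.80% → 208.01
  west: 707/3120 = 22.66% → 226.6
Step 3: Verify: sum of allocations ≈ 1000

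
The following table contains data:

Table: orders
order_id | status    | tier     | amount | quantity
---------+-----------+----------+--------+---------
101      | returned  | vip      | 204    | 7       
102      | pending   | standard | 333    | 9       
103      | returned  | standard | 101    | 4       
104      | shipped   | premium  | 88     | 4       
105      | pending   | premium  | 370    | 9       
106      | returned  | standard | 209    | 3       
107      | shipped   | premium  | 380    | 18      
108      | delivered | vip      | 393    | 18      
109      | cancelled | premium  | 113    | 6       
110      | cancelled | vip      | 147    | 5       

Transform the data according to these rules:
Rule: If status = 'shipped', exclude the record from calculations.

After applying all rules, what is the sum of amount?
1870

Step 1: Identify records where status = 'shipped'
Step 2: The excluded records sum to 468
Step 3: Original total amount = 2338
Step 4: Remaining total = 2338 - 468 = 1870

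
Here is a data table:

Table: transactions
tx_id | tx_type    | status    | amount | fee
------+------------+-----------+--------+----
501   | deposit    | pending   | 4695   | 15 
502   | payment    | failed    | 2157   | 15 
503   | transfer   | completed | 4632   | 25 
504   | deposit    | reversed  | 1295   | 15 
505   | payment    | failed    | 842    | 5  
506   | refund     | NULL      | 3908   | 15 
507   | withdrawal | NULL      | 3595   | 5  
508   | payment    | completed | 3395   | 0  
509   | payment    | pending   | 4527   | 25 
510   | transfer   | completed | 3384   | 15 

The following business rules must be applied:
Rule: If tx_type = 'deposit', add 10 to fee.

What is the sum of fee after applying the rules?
155

Step 1: Count records where tx_type = 'deposit': 2
Step 2: Total bonus added: 2 × 10 = 20
Step 3: Original sum of fee: 135
Step 4: Final sum = 135 + 20 = 155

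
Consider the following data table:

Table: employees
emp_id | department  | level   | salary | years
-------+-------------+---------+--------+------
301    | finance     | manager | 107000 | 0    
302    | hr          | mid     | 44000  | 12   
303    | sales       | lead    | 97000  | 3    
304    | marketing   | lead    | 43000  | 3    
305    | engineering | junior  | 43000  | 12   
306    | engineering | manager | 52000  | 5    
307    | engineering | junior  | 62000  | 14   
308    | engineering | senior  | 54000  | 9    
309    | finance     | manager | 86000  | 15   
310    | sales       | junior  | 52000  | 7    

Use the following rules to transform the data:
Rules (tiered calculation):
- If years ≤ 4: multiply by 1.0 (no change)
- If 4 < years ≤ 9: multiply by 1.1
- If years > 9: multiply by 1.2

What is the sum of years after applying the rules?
92.7

Step 1: Tier 1 (years ≤ 4): 3 records, sum = 6 × 1.0 = 6.0
Step 2: Tier 2 (4 < years ≤ 9): 3 records, sum = 21 × 1.1 = 23.1
Step 3: Tier 3 (years > 9): 4 records, sum = 53 × 1.2 = 63.6
Step 4: Final sum = 6.0 + 23.1 + 63.6 = 92.7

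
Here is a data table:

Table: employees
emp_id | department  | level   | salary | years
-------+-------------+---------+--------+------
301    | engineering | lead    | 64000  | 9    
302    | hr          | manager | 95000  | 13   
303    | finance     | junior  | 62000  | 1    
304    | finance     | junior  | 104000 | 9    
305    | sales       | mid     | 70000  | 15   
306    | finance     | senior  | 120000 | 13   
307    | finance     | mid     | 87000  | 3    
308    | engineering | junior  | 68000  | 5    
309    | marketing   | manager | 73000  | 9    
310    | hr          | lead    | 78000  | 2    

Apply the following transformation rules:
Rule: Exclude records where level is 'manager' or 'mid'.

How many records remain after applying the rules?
6

Step 1: Count records to exclude
  - 2 (manager) + 2 (mid) = 4 records
Step 2: Total records: 10
Step 3: Remaining = 10 - 4 = 6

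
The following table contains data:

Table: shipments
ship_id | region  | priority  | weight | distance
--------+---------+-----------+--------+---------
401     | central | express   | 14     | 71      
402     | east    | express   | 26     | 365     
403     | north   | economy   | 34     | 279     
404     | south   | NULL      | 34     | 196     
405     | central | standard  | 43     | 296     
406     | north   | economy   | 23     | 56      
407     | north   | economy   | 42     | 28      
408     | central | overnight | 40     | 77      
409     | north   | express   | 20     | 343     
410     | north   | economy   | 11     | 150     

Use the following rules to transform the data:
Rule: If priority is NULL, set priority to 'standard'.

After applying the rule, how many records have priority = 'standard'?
2

Step 1: Count records where priority IS NULL
Step 2: Found 1 records with NULL priority
Step 3: These records will have priority set to 'standard'
Step 4: Records already having priority = 'standard': 1
Step 5: Answer: 1 + 1 = 2 records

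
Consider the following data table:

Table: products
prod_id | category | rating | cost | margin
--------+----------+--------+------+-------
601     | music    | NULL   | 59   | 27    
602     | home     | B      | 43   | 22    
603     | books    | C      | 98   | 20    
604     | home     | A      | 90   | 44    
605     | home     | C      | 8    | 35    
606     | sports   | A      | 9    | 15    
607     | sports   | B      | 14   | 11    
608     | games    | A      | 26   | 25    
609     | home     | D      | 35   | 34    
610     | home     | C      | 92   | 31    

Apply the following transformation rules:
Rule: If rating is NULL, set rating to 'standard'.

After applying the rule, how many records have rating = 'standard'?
1

Step 1: Count records where rating IS NULL
Step 2: Found 1 records with NULL rating
Step 3: These records will have rating set to 'standard'
Step 4: Records already having rating = 'standard': 0
Step 5: Answer: 1 + 0 = 1 records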